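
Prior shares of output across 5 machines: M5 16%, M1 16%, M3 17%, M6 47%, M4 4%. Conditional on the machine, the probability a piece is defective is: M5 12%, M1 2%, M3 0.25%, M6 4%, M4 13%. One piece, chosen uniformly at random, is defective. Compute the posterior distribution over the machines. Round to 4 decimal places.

Unnormalized posteriors (prior × likelihood):
  M5: 0.16 × 0.12 = 0.0192
  M1: 0.16 × 0.02 = 0.0032
  M3: 0.17 × 0.0025 = 0.000425
  M6: 0.47 × 0.04 = 0.0188
  M4: 0.04 × 0.13 = 0.0052
Total = 0.046825.
P(M5 | defective) = 0.0192/0.046825 ≈ 0.4100
P(M1 | defective) = 0.0032/0.046825 ≈ 0.0683
P(M3 | defective) = 0.000425/0.046825 ≈ 0.0091
P(M6 | defective) = 0.0188/0.046825 ≈ 0.4015
P(M4 | defective) = 0.0052/0.046825 ≈ 0.1111

M5 0.4100, M1 0.0683, M3 0.0091, M6 0.4015, M4 0.1111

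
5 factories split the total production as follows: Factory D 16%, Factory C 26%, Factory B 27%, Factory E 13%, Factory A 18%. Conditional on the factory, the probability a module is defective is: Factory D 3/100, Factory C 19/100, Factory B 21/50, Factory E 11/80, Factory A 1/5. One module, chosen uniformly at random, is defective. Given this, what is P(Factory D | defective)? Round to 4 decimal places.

0.0217

Prior × likelihood for each hypothesis:
  Factory D: 0.16 × 0.03 = 0.0048
  Factory C: 0.26 × 0.19 = 0.0494
  Factory B: 0.27 × 0.42 = 0.1134
  Factory E: 0.13 × 0.1375 = 0.017875
  Factory A: 0.18 × 0.2 = 0.036
Normalizing constant = 0.221475.
P(Factory D | evidence) = 0.0048 / 0.221475 ≈ 0.0217.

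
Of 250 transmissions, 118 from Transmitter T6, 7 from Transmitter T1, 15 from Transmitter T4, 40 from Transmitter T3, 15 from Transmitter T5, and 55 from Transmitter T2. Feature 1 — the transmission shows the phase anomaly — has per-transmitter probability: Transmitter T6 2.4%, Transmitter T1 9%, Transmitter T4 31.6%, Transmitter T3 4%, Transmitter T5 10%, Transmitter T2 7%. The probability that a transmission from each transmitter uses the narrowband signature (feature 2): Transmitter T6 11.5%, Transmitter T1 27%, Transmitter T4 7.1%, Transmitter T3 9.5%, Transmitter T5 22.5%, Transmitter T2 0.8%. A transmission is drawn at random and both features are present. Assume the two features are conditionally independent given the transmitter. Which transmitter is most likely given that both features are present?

Unnormalized posteriors (prior × likelihood):
  Transmitter T6: 0.472 × 0.024 × 0.115 = 0.00130272
  Transmitter T1: 0.028 × 0.09 × 0.27 = 0.0006804
  Transmitter T4: 0.06 × 0.316 × 0.071 = 0.00134616
  Transmitter T3: 0.16 × 0.04 × 0.095 = 0.000608
  Transmitter T5: 0.06 × 0.1 × 0.225 = 0.00135
  Transmitter T2: 0.22 × 0.07 × 0.008 = 0.0001232
Total = 0.00541048.
Largest term belongs to Transmitter T5, so Transmitter T5 is most probable.

Transmitter T5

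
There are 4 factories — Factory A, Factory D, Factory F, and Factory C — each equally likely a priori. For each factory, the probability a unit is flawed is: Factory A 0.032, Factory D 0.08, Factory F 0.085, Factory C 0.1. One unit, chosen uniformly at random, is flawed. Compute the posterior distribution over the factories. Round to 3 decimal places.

With a uniform prior (1/4 each), posterior ∝ likelihood:
  Factory A: 0.032
  Factory D: 0.08
  Factory F: 0.085
  Factory C: 0.1
Sum = 0.297.
P(Factory A | flawed) = 0.032/0.297 ≈ 0.108
P(Factory D | flawed) = 0.08/0.297 ≈ 0.269
P(Factory F | flawed) = 0.085/0.297 ≈ 0.286
P(Factory C | flawed) = 0.1/0.297 ≈ 0.337

Factory A 0.108, Factory D 0.269, Factory F 0.286, Factory C 0.337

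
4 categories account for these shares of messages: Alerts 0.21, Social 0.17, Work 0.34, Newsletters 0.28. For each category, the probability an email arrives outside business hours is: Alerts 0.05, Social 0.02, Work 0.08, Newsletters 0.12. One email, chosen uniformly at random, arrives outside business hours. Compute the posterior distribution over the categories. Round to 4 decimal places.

Alerts 0.1406, Social 0.0455, Work 0.3641, Newsletters 0.4498

Prior × likelihood for each hypothesis:
  Alerts: 0.21 × 0.05 = 0.0105
  Social: 0.17 × 0.02 = 0.0034
  Work: 0.34 × 0.08 = 0.0272
  Newsletters: 0.28 × 0.12 = 0.0336
Normalizing constant = 0.0747.
P(Alerts | off-hours) = 0.0105/0.0747 ≈ 0.1406
P(Social | off-hours) = 0.0034/0.0747 ≈ 0.0455
P(Work | off-hours) = 0.0272/0.0747 ≈ 0.3641
P(Newsletters | off-hours) = 0.0336/0.0747 ≈ 0.4498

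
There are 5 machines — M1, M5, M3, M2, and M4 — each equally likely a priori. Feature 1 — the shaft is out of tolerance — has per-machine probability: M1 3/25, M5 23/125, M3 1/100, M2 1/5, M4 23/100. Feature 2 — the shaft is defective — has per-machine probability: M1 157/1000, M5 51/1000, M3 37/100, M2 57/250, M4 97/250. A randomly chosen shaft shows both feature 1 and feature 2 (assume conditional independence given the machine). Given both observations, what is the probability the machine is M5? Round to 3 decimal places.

0.056

With a uniform prior (1/5 each), posterior ∝ likelihood:
  M1: 0.12 × 0.157 = 0.01884
  M5: 0.184 × 0.051 = 0.009384
  M3: 0.01 × 0.37 = 0.0037
  M2: 0.2 × 0.228 = 0.0456
  M4: 0.23 × 0.388 = 0.08924
Normalizing constant = 0.166764.
P(M5 | evidence) = 0.009384 / 0.166764 ≈ 0.056.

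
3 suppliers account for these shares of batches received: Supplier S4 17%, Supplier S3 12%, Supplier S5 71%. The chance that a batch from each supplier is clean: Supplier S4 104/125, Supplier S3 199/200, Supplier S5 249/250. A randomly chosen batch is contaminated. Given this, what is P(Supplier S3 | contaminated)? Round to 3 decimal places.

0.019

Taking complements, P(contaminated | each) = Supplier S4 0.168, Supplier S3 0.005, Supplier S5 0.004.
Compute prior × likelihood for every hypothesis:
  Supplier S4: 0.17 × 0.168 = 0.02856
  Supplier S3: 0.12 × 0.005 = 0.0006
  Supplier S5: 0.71 × 0.004 = 0.00284
Total = 0.032.
P(Supplier S3 | evidence) = 0.0006 / 0.032 ≈ 0.019.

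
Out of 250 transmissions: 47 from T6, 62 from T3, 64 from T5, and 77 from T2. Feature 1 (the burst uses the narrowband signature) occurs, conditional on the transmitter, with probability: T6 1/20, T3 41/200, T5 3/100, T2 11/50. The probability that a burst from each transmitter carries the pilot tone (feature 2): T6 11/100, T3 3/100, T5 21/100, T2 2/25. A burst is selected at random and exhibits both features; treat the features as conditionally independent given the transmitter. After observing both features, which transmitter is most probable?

Compute prior × likelihood for every hypothesis:
  T6: 0.188 × 0.05 × 0.11 = 0.001034
  T3: 0.248 × 0.205 × 0.03 = 0.0015252
  T5: 0.256 × 0.03 × 0.21 = 0.0016128
  T2: 0.308 × 0.22 × 0.08 = 0.0054208
Sum = 0.0095928.
Largest term belongs to T2, so T2 is most probable.

T2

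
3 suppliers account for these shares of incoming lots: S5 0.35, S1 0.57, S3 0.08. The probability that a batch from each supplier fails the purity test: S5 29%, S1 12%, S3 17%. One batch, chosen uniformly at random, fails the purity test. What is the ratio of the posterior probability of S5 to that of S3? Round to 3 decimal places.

7.463

Unnormalized posteriors (prior × likelihood):
  S5: 0.35 × 0.29 = 0.1015
  S1: 0.57 × 0.12 = 0.0684
  S3: 0.08 × 0.17 = 0.0136
Sum = 0.1835.
The ratio is 0.1015 / 0.0136 (the normalizer cancels) = 7.463.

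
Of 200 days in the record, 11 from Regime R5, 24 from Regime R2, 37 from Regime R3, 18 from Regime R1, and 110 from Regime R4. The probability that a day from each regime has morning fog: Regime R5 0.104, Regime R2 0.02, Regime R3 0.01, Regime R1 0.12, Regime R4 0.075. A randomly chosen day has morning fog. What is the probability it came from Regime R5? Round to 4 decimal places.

0.0922

Compute prior × likelihood for every hypothesis:
  Regime R5: 0.055 × 0.104 = 0.00572
  Regime R2: 0.12 × 0.02 = 0.0024
  Regime R3: 0.185 × 0.01 = 0.00185
  Regime R1: 0.09 × 0.12 = 0.0108
  Regime R4: 0.55 × 0.075 = 0.04125
Total = 0.06202.
P(Regime R5 | evidence) = 0.00572 / 0.06202 ≈ 0.0922.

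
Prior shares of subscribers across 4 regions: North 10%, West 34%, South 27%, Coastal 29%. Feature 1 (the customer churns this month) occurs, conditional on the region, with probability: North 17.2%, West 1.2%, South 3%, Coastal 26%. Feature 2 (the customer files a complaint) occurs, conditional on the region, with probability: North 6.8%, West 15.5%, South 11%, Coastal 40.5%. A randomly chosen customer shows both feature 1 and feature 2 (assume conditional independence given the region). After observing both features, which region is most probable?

Coastal

Compute prior × likelihood for every hypothesis:
  North: 0.1 × 0.172 × 0.068 = 0.0011696
  West: 0.34 × 0.012 × 0.155 = 0.0006324
  South: 0.27 × 0.03 × 0.11 = 0.000891
  Coastal: 0.29 × 0.26 × 0.405 = 0.030537
Normalizing constant = 0.03323.
Largest term belongs to Coastal, so Coastal is most probable.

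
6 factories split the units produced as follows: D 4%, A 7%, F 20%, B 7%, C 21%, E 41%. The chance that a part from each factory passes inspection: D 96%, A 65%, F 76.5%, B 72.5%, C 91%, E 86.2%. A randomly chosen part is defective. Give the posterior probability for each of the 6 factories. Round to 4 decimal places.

Taking complements, P(defective | each) = D 0.04, A 0.35, F 0.235, B 0.275, C 0.09, E 0.138.
By Bayes' rule, posterior ∝ prior × likelihood:
  D: 0.04 × 0.04 = 0.0016
  A: 0.07 × 0.35 = 0.0245
  F: 0.2 × 0.235 = 0.047
  B: 0.07 × 0.275 = 0.01925
  C: 0.21 × 0.09 = 0.0189
  E: 0.41 × 0.138 = 0.05658
Total = 0.16783.
P(D | defective) = 0.0016/0.16783 ≈ 0.0095
P(A | defective) = 0.0245/0.16783 ≈ 0.1460
P(F | defective) = 0.047/0.16783 ≈ 0.2800
P(B | defective) = 0.01925/0.16783 ≈ 0.1147
P(C | defective) = 0.0189/0.16783 ≈ 0.1126
P(E | defective) = 0.05658/0.16783 ≈ 0.3371

D 0.0095, A 0.1460, F 0.2800, B 0.1147, C 0.1126, E 0.3371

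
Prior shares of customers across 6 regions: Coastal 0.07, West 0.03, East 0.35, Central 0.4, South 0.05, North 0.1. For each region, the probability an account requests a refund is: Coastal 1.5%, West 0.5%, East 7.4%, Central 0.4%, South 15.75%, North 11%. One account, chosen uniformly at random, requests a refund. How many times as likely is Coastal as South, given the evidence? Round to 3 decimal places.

By Bayes' rule, posterior ∝ prior × likelihood:
  Coastal: 0.07 × 0.015 = 0.00105
  West: 0.03 × 0.005 = 0.00015
  East: 0.35 × 0.074 = 0.0259
  Central: 0.4 × 0.004 = 0.0016
  South: 0.05 × 0.1575 = 0.007875
  North: 0.1 × 0.11 = 0.011
Normalizing constant = 0.047575.
The ratio is 0.00105 / 0.007875 (the normalizer cancels) = 0.133.

0.133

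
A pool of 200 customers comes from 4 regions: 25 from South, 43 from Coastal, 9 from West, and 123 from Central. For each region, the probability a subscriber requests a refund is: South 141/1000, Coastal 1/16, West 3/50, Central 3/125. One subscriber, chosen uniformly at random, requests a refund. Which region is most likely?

Compute prior × likelihood for every hypothesis:
  South: 0.125 × 0.141 = 0.017625
  Coastal: 0.215 × 0.0625 = 0.0134375
  West: 0.045 × 0.06 = 0.0027
  Central: 0.615 × 0.024 = 0.01476
Total = 0.0485225.
Largest term belongs to South, so South is most probable.

South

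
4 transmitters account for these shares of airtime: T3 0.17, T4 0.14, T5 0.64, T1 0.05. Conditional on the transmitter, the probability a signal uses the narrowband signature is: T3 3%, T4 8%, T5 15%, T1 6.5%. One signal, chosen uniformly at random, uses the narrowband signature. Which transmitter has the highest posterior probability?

T5

Compute prior × likelihood for every hypothesis:
  T3: 0.17 × 0.03 = 0.0051
  T4: 0.14 × 0.08 = 0.0112
  T5: 0.64 × 0.15 = 0.096
  T1: 0.05 × 0.065 = 0.00325
Normalizing constant = 0.11555.
Largest term belongs to T5, so T5 is most probable.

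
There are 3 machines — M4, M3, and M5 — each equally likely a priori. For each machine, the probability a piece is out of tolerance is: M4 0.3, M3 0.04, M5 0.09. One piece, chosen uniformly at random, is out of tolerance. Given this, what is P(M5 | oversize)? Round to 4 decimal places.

With a uniform prior (1/3 each), posterior ∝ likelihood:
  M4: 0.3
  M3: 0.04
  M5: 0.09
Total = 0.43.
P(M5 | evidence) = 0.09 / 0.43 ≈ 0.2093.

0.2093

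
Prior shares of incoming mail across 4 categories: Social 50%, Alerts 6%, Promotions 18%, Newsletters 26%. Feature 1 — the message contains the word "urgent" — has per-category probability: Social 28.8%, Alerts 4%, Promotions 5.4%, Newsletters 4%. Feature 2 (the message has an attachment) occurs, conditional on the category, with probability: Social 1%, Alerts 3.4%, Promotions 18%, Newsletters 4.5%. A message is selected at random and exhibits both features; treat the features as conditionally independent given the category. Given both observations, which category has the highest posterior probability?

By Bayes' rule, posterior ∝ prior × likelihood:
  Social: 0.5 × 0.288 × 0.01 = 0.00144
  Alerts: 0.06 × 0.04 × 0.034 = 0.0000816
  Promotions: 0.18 × 0.054 × 0.18 = 0.0017496
  Newsletters: 0.26 × 0.04 × 0.045 = 0.000468
Sum = 0.0037392.
Largest term belongs to Promotions, so Promotions is most probable.

Promotions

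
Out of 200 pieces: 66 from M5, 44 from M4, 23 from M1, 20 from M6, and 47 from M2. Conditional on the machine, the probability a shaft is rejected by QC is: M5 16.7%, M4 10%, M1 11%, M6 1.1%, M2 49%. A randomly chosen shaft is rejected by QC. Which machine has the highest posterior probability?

M2

Compute prior × likelihood for every hypothesis:
  M5: 0.33 × 0.167 = 0.05511
  M4: 0.22 × 0.1 = 0.022
  M1: 0.115 × 0.11 = 0.01265
  M6: 0.1 × 0.011 = 0.0011
  M2: 0.235 × 0.49 = 0.11515
Total = 0.20601.
Largest term belongs to M2, so M2 is most probable.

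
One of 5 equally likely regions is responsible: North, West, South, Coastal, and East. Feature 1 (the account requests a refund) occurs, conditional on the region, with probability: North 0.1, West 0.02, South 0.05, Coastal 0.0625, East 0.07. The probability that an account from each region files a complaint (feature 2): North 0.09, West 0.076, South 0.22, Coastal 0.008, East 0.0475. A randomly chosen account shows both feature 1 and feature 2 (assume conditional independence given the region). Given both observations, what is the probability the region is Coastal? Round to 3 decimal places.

0.020

With a uniform prior (1/5 each), posterior ∝ likelihood:
  North: 0.1 × 0.09 = 0.009
  West: 0.02 × 0.076 = 0.00152
  South: 0.05 × 0.22 = 0.011
  Coastal: 0.0625 × 0.008 = 0.0005
  East: 0.07 × 0.0475 = 0.003325
Total = 0.025345.
P(Coastal | evidence) = 0.0005 / 0.025345 ≈ 0.020.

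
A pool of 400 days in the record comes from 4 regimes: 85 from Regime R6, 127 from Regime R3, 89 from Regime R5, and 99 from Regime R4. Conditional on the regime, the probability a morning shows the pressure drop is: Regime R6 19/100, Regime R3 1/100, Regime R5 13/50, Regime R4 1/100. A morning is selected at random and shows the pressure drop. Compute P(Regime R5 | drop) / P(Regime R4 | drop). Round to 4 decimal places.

Unnormalized posteriors (prior × likelihood):
  Regime R6: 0.2125 × 0.19 = 0.040375
  Regime R3: 0.3175 × 0.01 = 0.003175
  Regime R5: 0.2225 × 0.26 = 0.05785
  Regime R4: 0.2475 × 0.01 = 0.002475
Sum = 0.103875.
The ratio is 0.05785 / 0.002475 (the normalizer cancels) = 23.3737.

23.3737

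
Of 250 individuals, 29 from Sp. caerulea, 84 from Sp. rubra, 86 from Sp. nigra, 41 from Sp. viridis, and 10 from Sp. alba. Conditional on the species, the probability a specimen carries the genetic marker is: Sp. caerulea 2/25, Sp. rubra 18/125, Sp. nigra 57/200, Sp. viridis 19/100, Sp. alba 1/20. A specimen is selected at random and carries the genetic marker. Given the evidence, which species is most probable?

Compute prior × likelihood for every hypothesis:
  Sp. caerulea: 0.116 × 0.08 = 0.00928
  Sp. rubra: 0.336 × 0.144 = 0.048384
  Sp. nigra: 0.344 × 0.285 = 0.09804
  Sp. viridis: 0.164 × 0.19 = 0.03116
  Sp. alba: 0.04 × 0.05 = 0.002
Total = 0.188864.
Largest term belongs to Sp. nigra, so Sp. nigra is most probable.

Sp. nigra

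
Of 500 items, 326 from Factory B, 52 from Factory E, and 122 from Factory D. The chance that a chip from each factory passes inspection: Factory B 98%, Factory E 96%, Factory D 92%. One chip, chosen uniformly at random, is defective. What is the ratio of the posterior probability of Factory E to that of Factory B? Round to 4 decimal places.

Taking complements, P(defective | each) = Factory B 0.02, Factory E 0.04, Factory D 0.08.
Compute prior × likelihood for every hypothesis:
  Factory B: 0.652 × 0.02 = 0.01304
  Factory E: 0.104 × 0.04 = 0.00416
  Factory D: 0.244 × 0.08 = 0.01952
Sum = 0.03672.
The ratio is 0.00416 / 0.01304 (the normalizer cancels) = 0.3190.

0.3190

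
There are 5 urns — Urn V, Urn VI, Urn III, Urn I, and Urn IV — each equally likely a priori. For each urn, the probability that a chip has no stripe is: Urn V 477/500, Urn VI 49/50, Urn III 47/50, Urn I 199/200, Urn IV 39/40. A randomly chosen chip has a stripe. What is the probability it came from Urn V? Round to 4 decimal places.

0.2949

Taking complements, P(striped | each) = Urn V 0.046, Urn VI 0.02, Urn III 0.06, Urn I 0.005, Urn IV 0.025.
With a uniform prior (1/5 each), posterior ∝ likelihood:
  Urn V: 0.046
  Urn VI: 0.02
  Urn III: 0.06
  Urn I: 0.005
  Urn IV: 0.025
Sum = 0.156.
P(Urn V | evidence) = 0.046 / 0.156 ≈ 0.2949.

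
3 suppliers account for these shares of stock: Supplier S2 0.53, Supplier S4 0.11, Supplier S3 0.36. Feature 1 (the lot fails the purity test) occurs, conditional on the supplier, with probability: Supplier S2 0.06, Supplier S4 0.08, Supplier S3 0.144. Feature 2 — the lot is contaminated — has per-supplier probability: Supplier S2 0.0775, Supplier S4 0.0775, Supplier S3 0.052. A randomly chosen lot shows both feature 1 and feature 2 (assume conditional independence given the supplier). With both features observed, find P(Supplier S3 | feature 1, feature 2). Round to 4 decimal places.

0.4614

Prior × likelihood for each hypothesis:
  Supplier S2: 0.53 × 0.06 × 0.0775 = 0.0024645
  Supplier S4: 0.11 × 0.08 × 0.0775 = 0.000682
  Supplier S3: 0.36 × 0.144 × 0.052 = 0.00269568
Total = 0.00584218.
P(Supplier S3 | evidence) = 0.00269568 / 0.00584218 ≈ 0.4614.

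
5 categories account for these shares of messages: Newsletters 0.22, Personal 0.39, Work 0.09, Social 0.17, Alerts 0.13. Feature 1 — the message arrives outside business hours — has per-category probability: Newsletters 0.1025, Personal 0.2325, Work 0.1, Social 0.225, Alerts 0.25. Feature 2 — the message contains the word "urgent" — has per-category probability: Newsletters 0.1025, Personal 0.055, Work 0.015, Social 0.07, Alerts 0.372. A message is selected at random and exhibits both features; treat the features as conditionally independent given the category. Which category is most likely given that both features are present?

Alerts

Compute prior × likelihood for every hypothesis:
  Newsletters: 0.22 × 0.1025 × 0.1025 = 0.002311375
  Personal: 0.39 × 0.2325 × 0.055 = 0.004987125
  Work: 0.09 × 0.1 × 0.015 = 0.000135
  Social: 0.17 × 0.225 × 0.07 = 0.0026775
  Alerts: 0.13 × 0.25 × 0.372 = 0.01209
Sum = 0.022201.
Largest term belongs to Alerts, so Alerts is most probable.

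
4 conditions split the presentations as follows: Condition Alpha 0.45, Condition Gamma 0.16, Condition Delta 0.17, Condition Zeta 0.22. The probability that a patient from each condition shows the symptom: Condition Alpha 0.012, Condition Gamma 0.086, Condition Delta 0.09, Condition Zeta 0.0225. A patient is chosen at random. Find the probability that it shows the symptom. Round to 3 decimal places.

0.039

Compute prior × likelihood for every hypothesis:
  Condition Alpha: 0.45 × 0.012 = 0.0054
  Condition Gamma: 0.16 × 0.086 = 0.01376
  Condition Delta: 0.17 × 0.09 = 0.0153
  Condition Zeta: 0.22 × 0.0225 = 0.00495
P(symptomatic) = 0.0054 + 0.01376 + 0.0153 + 0.00495 = 0.03941 → 0.039.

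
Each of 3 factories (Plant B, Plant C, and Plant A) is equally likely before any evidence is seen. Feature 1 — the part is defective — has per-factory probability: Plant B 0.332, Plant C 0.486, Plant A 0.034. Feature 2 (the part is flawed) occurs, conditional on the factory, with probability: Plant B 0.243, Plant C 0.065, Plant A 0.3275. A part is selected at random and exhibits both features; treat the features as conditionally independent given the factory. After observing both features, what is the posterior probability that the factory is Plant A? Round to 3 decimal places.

With a uniform prior (1/3 each), posterior ∝ likelihood:
  Plant B: 0.332 × 0.243 = 0.080676
  Plant C: 0.486 × 0.065 = 0.03159
  Plant A: 0.034 × 0.3275 = 0.011135
Total = 0.123401.
P(Plant A | evidence) = 0.011135 / 0.123401 ≈ 0.090.

0.090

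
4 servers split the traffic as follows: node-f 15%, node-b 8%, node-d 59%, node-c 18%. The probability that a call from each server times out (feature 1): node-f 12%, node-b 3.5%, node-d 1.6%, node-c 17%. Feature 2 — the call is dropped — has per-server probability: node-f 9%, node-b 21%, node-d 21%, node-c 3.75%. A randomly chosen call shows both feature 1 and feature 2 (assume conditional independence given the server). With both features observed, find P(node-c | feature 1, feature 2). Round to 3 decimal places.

Prior × likelihood for each hypothesis:
  node-f: 0.15 × 0.12 × 0.09 = 0.00162
  node-b: 0.08 × 0.035 × 0.21 = 0.000588
  node-d: 0.59 × 0.016 × 0.21 = 0.0019824
  node-c: 0.18 × 0.17 × 0.0375 = 0.0011475
Normalizing constant = 0.0053379.
P(node-c | evidence) = 0.0011475 / 0.0053379 ≈ 0.215.

0.215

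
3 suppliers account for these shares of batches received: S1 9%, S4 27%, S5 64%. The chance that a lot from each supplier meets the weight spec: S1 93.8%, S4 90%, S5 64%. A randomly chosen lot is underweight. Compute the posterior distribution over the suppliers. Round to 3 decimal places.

Taking complements, P(underweight | each) = S1 0.062, S4 0.1, S5 0.36.
Prior × likelihood for each hypothesis:
  S1: 0.09 × 0.062 = 0.00558
  S4: 0.27 × 0.1 = 0.027
  S5: 0.64 × 0.36 = 0.2304
Normalizing constant = 0.26298.
P(S1 | underweight) = 0.00558/0.26298 ≈ 0.021
P(S4 | underweight) = 0.027/0.26298 ≈ 0.103
P(S5 | underweight) = 0.2304/0.26298 ≈ 0.876
(Check: 0.021+0.103+0.876 = 1.000.)

S1 0.021, S4 0.103, S5 0.876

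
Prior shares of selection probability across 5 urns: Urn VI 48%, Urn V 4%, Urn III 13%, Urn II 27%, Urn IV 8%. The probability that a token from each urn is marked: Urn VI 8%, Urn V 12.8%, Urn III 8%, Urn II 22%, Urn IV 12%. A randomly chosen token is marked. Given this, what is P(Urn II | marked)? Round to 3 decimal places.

Unnormalized posteriors (prior × likelihood):
  Urn VI: 0.48 × 0.08 = 0.0384
  Urn V: 0.04 × 0.128 = 0.00512
  Urn III: 0.13 × 0.08 = 0.0104
  Urn II: 0.27 × 0.22 = 0.0594
  Urn IV: 0.08 × 0.12 = 0.0096
Normalizing constant = 0.12292.
P(Urn II | evidence) = 0.0594 / 0.12292 ≈ 0.483.

0.483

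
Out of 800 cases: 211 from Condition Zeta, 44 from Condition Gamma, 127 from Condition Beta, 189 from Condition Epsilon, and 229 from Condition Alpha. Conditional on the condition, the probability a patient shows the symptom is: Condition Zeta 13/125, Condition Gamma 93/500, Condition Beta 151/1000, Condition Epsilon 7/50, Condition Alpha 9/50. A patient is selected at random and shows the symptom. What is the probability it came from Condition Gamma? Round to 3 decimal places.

0.070

Prior × likelihood for each hypothesis:
  Condition Zeta: 0.26375 × 0.104 = 0.02743
  Condition Gamma: 0.055 × 0.186 = 0.01023
  Condition Beta: 0.15875 × 0.151 = 0.02397125
  Condition Epsilon: 0.23625 × 0.14 = 0.033075
  Condition Alpha: 0.28625 × 0.18 = 0.051525
Sum = 0.14623125.
P(Condition Gamma | evidence) = 0.01023 / 0.14623125 ≈ 0.070.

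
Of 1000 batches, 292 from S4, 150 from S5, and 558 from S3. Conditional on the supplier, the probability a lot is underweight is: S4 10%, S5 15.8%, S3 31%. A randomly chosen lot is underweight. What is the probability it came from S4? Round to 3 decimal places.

0.129

Compute prior × likelihood for every hypothesis:
  S4: 0.292 × 0.1 = 0.0292
  S5: 0.15 × 0.158 = 0.0237
  S3: 0.558 × 0.31 = 0.17298
Sum = 0.22588.
P(S4 | evidence) = 0.0292 / 0.22588 ≈ 0.129.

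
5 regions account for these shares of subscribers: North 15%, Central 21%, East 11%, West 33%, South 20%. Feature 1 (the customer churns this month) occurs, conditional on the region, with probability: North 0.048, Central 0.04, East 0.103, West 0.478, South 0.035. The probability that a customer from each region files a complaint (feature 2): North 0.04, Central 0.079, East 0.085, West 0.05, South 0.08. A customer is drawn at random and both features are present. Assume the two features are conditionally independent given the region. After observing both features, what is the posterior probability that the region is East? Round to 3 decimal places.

0.093

Compute prior × likelihood for every hypothesis:
  North: 0.15 × 0.048 × 0.04 = 0.000288
  Central: 0.21 × 0.04 × 0.079 = 0.0006636
  East: 0.11 × 0.103 × 0.085 = 0.00096305
  West: 0.33 × 0.478 × 0.05 = 0.007887
  South: 0.2 × 0.035 × 0.08 = 0.00056
Normalizing constant = 0.01036165.
P(East | evidence) = 0.00096305 / 0.01036165 ≈ 0.093.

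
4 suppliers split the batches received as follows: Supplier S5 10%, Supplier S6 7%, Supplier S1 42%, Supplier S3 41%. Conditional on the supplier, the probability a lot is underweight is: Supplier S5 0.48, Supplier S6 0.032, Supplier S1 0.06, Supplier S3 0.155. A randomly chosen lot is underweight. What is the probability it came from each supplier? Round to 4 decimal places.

Compute prior × likelihood for every hypothesis:
  Supplier S5: 0.1 × 0.48 = 0.048
  Supplier S6: 0.07 × 0.032 = 0.00224
  Supplier S1: 0.42 × 0.06 = 0.0252
  Supplier S3: 0.41 × 0.155 = 0.06355
Total = 0.13899.
P(Supplier S5 | underweight) = 0.048/0.13899 ≈ 0.3453
P(Supplier S6 | underweight) = 0.00224/0.13899 ≈ 0.0161
P(Supplier S1 | underweight) = 0.0252/0.13899 ≈ 0.1813
P(Supplier S3 | underweight) = 0.06355/0.13899 ≈ 0.4572

Supplier S5 0.3453, Supplier S6 0.0161, Supplier S1 0.1813, Supplier S3 0.4572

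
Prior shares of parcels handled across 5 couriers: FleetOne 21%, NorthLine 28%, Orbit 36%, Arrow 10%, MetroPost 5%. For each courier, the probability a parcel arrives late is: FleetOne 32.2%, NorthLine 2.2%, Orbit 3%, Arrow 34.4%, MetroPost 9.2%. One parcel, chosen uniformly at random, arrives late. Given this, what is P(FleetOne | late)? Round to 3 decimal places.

Compute prior × likelihood for every hypothesis:
  FleetOne: 0.21 × 0.322 = 0.06762
  NorthLine: 0.28 × 0.022 = 0.00616
  Orbit: 0.36 × 0.03 = 0.0108
  Arrow: 0.1 × 0.344 = 0.0344
  MetroPost: 0.05 × 0.092 = 0.0046
Total = 0.12358.
P(FleetOne | evidence) = 0.06762 / 0.12358 ≈ 0.547.

0.547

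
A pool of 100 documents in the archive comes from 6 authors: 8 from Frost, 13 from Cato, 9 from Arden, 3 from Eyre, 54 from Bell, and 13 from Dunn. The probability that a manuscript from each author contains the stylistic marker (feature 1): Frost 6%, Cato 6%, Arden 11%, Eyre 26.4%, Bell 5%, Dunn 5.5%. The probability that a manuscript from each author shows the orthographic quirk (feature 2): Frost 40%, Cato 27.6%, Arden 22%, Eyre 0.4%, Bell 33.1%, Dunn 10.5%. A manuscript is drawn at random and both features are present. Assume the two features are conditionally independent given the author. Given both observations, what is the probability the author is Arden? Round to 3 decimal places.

Compute prior × likelihood for every hypothesis:
  Frost: 0.08 × 0.06 × 0.4 = 0.00192
  Cato: 0.13 × 0.06 × 0.276 = 0.0021528
  Arden: 0.09 × 0.11 × 0.22 = 0.002178
  Eyre: 0.03 × 0.264 × 0.004 = 0.00003168
  Bell: 0.54 × 0.05 × 0.331 = 0.008937
  Dunn: 0.13 × 0.055 × 0.105 = 0.00075075
Total = 0.01597023.
P(Arden | evidence) = 0.002178 / 0.01597023 ≈ 0.136.

0.136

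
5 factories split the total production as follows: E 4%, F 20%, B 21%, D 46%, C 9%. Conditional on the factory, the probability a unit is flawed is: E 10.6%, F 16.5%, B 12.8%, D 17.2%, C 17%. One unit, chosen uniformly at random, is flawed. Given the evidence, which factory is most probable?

Prior × likelihood for each hypothesis:
  E: 0.04 × 0.106 = 0.00424
  F: 0.2 × 0.165 = 0.033
  B: 0.21 × 0.128 = 0.02688
  D: 0.46 × 0.172 = 0.07912
  C: 0.09 × 0.17 = 0.0153
Normalizing constant = 0.15854.
Largest term belongs to D, so D is most probable.

D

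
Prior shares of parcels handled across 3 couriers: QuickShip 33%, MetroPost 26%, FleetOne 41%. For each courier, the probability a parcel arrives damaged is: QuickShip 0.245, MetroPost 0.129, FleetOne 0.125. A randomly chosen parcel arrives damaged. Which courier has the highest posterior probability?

Prior × likelihood for each hypothesis:
  QuickShip: 0.33 × 0.245 = 0.08085
  MetroPost: 0.26 × 0.129 = 0.03354
  FleetOne: 0.41 × 0.125 = 0.05125
Sum = 0.16564.
Largest term belongs to QuickShip, so QuickShip is most probable.

QuickShip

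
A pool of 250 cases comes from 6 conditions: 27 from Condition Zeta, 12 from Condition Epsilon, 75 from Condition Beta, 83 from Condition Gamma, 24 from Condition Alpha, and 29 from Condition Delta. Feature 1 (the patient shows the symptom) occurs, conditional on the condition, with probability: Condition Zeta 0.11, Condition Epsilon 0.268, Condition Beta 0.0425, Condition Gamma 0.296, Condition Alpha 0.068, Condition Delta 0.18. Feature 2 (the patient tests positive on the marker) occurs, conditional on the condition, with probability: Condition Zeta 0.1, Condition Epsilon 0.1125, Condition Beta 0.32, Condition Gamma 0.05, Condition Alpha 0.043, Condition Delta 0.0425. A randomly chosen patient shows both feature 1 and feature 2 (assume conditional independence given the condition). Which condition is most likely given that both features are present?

Condition Gamma

Unnormalized posteriors (prior × likelihood):
  Condition Zeta: 0.108 × 0.11 × 0.1 = 0.001188
  Condition Epsilon: 0.048 × 0.268 × 0.1125 = 0.0014472
  Condition Beta: 0.3 × 0.0425 × 0.32 = 0.00408
  Condition Gamma: 0.332 × 0.296 × 0.05 = 0.0049136
  Condition Alpha: 0.096 × 0.068 × 0.043 = 0.000280704
  Condition Delta: 0.116 × 0.18 × 0.0425 = 0.0008874
Sum = 0.012796904.
Largest term belongs to Condition Gamma, so Condition Gamma is most probable.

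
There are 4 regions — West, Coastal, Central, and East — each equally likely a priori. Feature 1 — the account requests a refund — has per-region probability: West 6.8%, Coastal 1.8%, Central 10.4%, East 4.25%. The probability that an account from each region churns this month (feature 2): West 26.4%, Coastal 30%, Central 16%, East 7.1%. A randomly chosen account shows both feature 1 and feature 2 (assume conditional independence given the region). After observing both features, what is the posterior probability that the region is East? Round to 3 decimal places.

Since the prior is uniform, the posterior is proportional to the likelihood:
  West: 0.068 × 0.264 = 0.017952
  Coastal: 0.018 × 0.3 = 0.0054
  Central: 0.104 × 0.16 = 0.01664
  East: 0.0425 × 0.071 = 0.0030175
Sum = 0.0430095.
P(East | evidence) = 0.0030175 / 0.0430095 ≈ 0.070.

0.070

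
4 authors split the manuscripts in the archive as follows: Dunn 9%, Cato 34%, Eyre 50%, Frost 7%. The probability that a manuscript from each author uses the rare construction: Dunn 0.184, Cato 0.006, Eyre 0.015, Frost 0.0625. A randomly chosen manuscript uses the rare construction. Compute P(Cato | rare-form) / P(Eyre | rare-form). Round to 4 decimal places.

Compute prior × likelihood for every hypothesis:
  Dunn: 0.09 × 0.184 = 0.01656
  Cato: 0.34 × 0.006 = 0.00204
  Eyre: 0.5 × 0.015 = 0.0075
  Frost: 0.07 × 0.0625 = 0.004375
Total = 0.030475.
The ratio is 0.00204 / 0.0075 (the normalizer cancels) = 0.2720.

0.2720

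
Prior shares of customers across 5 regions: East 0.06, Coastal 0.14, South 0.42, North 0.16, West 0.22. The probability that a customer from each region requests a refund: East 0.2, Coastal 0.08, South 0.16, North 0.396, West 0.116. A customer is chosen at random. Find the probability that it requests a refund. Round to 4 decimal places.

0.1793

Compute prior × likelihood for every hypothesis:
  East: 0.06 × 0.2 = 0.012
  Coastal: 0.14 × 0.08 = 0.0112
  South: 0.42 × 0.16 = 0.0672
  North: 0.16 × 0.396 = 0.06336
  West: 0.22 × 0.116 = 0.02552
P(refund) = 0.012 + 0.0112 + 0.0672 + 0.06336 + 0.02552 = 0.17928 → 0.1793.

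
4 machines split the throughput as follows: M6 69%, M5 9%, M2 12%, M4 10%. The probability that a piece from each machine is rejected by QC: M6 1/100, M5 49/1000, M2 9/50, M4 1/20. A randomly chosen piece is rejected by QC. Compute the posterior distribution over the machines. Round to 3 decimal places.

M6 0.182, M5 0.116, M2 0.570, M4 0.132

Prior × likelihood for each hypothesis:
  M6: 0.69 × 0.01 = 0.0069
  M5: 0.09 × 0.049 = 0.00441
  M2: 0.12 × 0.18 = 0.0216
  M4: 0.1 × 0.05 = 0.005
Sum = 0.03791.
P(M6 | rejected) = 0.0069/0.03791 ≈ 0.182
P(M5 | rejected) = 0.00441/0.03791 ≈ 0.116
P(M2 | rejected) = 0.0216/0.03791 ≈ 0.570
P(M4 | rejected) = 0.005/0.03791 ≈ 0.132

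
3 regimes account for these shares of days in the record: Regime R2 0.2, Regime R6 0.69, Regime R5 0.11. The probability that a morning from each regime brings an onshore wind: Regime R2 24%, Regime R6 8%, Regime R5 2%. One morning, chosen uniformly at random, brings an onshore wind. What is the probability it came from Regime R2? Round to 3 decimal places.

0.455

By Bayes' rule, posterior ∝ prior × likelihood:
  Regime R2: 0.2 × 0.24 = 0.048
  Regime R6: 0.69 × 0.08 = 0.0552
  Regime R5: 0.11 × 0.02 = 0.0022
Total = 0.1054.
P(Regime R2 | evidence) = 0.048 / 0.1054 ≈ 0.455.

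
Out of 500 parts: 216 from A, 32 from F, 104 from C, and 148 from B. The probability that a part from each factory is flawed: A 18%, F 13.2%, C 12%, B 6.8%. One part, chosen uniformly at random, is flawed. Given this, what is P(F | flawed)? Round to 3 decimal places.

0.064

By Bayes' rule, posterior ∝ prior × likelihood:
  A: 0.432 × 0.18 = 0.07776
  F: 0.064 × 0.132 = 0.008448
  C: 0.208 × 0.12 = 0.02496
  B: 0.296 × 0.068 = 0.020128
Normalizing constant = 0.131296.
P(F | evidence) = 0.008448 / 0.131296 ≈ 0.064.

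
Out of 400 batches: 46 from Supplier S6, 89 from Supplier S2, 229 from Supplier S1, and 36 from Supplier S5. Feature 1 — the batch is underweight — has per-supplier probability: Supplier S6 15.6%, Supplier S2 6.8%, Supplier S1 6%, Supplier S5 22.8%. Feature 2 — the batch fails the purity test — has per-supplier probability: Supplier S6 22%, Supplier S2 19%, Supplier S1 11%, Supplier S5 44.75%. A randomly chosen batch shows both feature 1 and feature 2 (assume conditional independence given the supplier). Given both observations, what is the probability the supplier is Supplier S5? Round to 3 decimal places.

0.464

Unnormalized posteriors (prior × likelihood):
  Supplier S6: 0.115 × 0.156 × 0.22 = 0.0039468
  Supplier S2: 0.2225 × 0.068 × 0.19 = 0.0028747
  Supplier S1: 0.5725 × 0.06 × 0.11 = 0.0037785
  Supplier S5: 0.09 × 0.228 × 0.4475 = 0.0091827
Total = 0.0197827.
P(Supplier S5 | evidence) = 0.0091827 / 0.0197827 ≈ 0.464.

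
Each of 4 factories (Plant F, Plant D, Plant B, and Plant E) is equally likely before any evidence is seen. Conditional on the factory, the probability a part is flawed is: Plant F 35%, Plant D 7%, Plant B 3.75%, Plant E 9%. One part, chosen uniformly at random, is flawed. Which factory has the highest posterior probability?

Plant F

With a uniform prior (1/4 each), posterior ∝ likelihood:
  Plant F: 0.35
  Plant D: 0.07
  Plant B: 0.0375
  Plant E: 0.09
Total = 0.5475.
Largest term belongs to Plant F, so Plant F is most probable.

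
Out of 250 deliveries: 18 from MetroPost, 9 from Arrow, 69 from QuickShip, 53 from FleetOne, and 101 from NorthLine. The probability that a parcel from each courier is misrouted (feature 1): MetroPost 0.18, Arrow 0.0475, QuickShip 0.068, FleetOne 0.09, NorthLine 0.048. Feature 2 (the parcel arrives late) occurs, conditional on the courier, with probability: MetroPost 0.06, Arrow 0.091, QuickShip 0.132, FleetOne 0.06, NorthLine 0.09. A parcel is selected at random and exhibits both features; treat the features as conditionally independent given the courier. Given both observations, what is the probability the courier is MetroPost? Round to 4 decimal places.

0.1234

Prior × likelihood for each hypothesis:
  MetroPost: 0.072 × 0.18 × 0.06 = 0.0007776
  Arrow: 0.036 × 0.0475 × 0.091 = 0.00015561
  QuickShip: 0.276 × 0.068 × 0.132 = 0.002477376
  FleetOne: 0.212 × 0.09 × 0.06 = 0.0011448
  NorthLine: 0.404 × 0.048 × 0.09 = 0.00174528
Sum = 0.006300666.
P(MetroPost | evidence) = 0.0007776 / 0.006300666 ≈ 0.1234.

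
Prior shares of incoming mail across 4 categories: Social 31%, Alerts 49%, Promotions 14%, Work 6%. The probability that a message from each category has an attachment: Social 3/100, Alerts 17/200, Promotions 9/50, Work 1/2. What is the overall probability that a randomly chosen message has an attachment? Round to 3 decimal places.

Compute prior × likelihood for every hypothesis:
  Social: 0.31 × 0.03 = 0.0093
  Alerts: 0.49 × 0.085 = 0.04165
  Promotions: 0.14 × 0.18 = 0.0252
  Work: 0.06 × 0.5 = 0.03
P(attachment) = 0.0093 + 0.04165 + 0.0252 + 0.03 = 0.10615 → 0.106.

0.106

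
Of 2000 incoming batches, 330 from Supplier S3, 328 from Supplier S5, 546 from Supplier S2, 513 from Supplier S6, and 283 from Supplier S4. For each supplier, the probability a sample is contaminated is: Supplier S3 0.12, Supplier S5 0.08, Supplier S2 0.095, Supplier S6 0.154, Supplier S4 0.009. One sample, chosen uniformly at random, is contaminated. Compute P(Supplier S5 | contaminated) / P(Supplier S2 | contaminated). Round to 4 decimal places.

0.5059

By Bayes' rule, posterior ∝ prior × likelihood:
  Supplier S3: 0.165 × 0.12 = 0.0198
  Supplier S5: 0.164 × 0.08 = 0.01312
  Supplier S2: 0.273 × 0.095 = 0.025935
  Supplier S6: 0.2565 × 0.154 = 0.039501
  Supplier S4: 0.1415 × 0.009 = 0.0012735
Normalizing constant = 0.0996295.
The ratio is 0.01312 / 0.025935 (the normalizer cancels) = 0.5059.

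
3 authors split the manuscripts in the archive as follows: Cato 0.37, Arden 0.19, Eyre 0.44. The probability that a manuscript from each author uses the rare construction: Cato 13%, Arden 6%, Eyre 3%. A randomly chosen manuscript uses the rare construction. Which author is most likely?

Unnormalized posteriors (prior × likelihood):
  Cato: 0.37 × 0.13 = 0.0481
  Arden: 0.19 × 0.06 = 0.0114
  Eyre: 0.44 × 0.03 = 0.0132
Normalizing constant = 0.0727.
Largest term belongs to Cato, so Cato is most probable.

Cato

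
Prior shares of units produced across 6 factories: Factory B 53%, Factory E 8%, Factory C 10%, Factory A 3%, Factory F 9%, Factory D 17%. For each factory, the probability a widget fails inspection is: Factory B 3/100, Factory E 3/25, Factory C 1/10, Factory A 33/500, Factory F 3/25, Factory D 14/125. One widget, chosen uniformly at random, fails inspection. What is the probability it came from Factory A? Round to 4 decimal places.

0.0294

By Bayes' rule, posterior ∝ prior × likelihood:
  Factory B: 0.53 × 0.03 = 0.0159
  Factory E: 0.08 × 0.12 = 0.0096
  Factory C: 0.1 × 0.1 = 0.01
  Factory A: 0.03 × 0.066 = 0.00198
  Factory F: 0.09 × 0.12 = 0.0108
  Factory D: 0.17 × 0.112 = 0.01904
Sum = 0.06732.
P(Factory A | evidence) = 0.00198 / 0.06732 ≈ 0.0294.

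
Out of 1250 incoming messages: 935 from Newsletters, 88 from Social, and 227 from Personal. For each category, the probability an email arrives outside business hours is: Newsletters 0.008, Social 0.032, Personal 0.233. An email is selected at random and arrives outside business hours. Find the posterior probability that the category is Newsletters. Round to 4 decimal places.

0.1184

Prior × likelihood for each hypothesis:
  Newsletters: 0.748 × 0.008 = 0.005984
  Social: 0.0704 × 0.032 = 0.0022528
  Personal: 0.1816 × 0.233 = 0.0423128
Sum = 0.0505496.
P(Newsletters | evidence) = 0.005984 / 0.0505496 ≈ 0.1184.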